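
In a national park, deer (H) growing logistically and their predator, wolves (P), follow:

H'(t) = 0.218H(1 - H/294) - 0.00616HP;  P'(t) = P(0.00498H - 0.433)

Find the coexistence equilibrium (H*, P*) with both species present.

H* ≈ 86.9, P* ≈ 24.9

From dP/dt = 0 with P > 0: 0.00498H* = 0.433, so H* = 86.9.
Substitute into dH/dt = 0: 0.218(1 - 86.9/294) = 0.00616P*.
The bracket is 0.704, giving P* = 0.154/0.00616 = 24.9.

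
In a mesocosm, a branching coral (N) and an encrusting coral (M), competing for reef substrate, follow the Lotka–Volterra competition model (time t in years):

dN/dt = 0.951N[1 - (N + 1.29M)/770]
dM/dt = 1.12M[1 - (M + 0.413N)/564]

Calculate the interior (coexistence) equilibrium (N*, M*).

Setting both brackets to zero gives the nullclines N + 1.29M = 770 and 0.413N + M = 564.
Substituting M = 564 - 0.413N into the first: N(1 - 1.29·0.413) = 770 - 1.29·564.
So N* = 42.4/0.467 = 90.8, and then M* = 564 - 0.413·90.8 = 526.

N* ≈ 90.8, M* ≈ 526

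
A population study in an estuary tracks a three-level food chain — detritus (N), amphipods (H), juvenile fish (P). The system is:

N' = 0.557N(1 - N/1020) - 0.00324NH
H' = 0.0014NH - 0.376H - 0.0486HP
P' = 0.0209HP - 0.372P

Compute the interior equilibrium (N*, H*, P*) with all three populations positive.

N* ≈ 914, H* ≈ 17.8, P* ≈ 18.6

From dP/dt = 0: 0.0209H* = 0.372, so H* = 17.8.
From dN/dt = 0: 0.557(1 - N*/1020) = 0.00324·17.8, giving N* = 1020·(1 - 0.104) = 914.
From dH/dt = 0: 0.0014·914 - 0.376 = 0.0486P*, so P* = 0.904/0.0486 = 18.6.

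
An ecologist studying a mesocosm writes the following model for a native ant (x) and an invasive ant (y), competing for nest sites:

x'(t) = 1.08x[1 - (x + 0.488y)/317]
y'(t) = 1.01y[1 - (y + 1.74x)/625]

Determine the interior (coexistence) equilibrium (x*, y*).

Setting both brackets to zero gives the nullclines x + 0.488y = 317 and 1.74x + y = 625.
Substituting y = 625 - 1.74x into the first: x(1 - 0.488·1.74) = 317 - 0.488·625.
So x* = 12/0.151 = 79.5, and then y* = 625 - 1.74·79.5 = 487.

x* ≈ 79.5, y* ≈ 487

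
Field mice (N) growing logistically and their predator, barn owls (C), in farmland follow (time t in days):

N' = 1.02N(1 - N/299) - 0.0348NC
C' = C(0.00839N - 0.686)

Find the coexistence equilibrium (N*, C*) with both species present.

From dC/dt = 0 with C > 0: 0.00839N* = 0.686, so N* = 81.8.
Substitute into dN/dt = 0: 1.02(1 - 81.8/299) = 0.0348C*.
The bracket is 0.727, giving C* = 0.741/0.0348 = 21.3.

N* ≈ 81.8, C* ≈ 21.3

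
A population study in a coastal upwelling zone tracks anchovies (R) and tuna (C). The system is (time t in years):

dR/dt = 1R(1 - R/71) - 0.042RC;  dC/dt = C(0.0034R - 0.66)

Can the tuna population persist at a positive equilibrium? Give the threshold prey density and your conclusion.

The predator equation gives dC/dt > 0 only when R > 0.66/0.0034 = 194.
Without the predator, R → K = 71. Since 71 < 194, the predator cannot invade.

Threshold R = 194; K < 194, so no, the predator goes extinct.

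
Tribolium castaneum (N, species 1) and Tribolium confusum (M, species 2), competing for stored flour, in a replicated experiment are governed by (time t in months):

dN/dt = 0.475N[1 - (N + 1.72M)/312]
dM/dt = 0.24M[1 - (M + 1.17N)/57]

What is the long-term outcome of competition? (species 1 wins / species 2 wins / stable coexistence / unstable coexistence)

Compare the nullcline intercepts: K1/α12 = 312/1.72 = 181 > K2 = 57; K2/α21 = 57/1.17 = 48.7 < K1 = 312.
Since the inequalities point opposite ways, species 1 can invade but species 2 cannot.

species 1 excludes species 2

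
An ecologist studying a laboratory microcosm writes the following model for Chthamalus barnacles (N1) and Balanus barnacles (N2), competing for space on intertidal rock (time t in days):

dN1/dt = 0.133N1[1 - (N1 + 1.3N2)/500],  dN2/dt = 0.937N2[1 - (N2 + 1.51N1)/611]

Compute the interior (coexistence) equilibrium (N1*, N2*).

Setting both brackets to zero gives the nullclines N1 + 1.3N2 = 500 and 1.51N1 + N2 = 611.
Substituting N2 = 611 - 1.51N1 into the first: N1(1 - 1.3·1.51) = 500 - 1.3·611.
So N1* = -294/-0.963 = 306, and then N2* = 611 - 1.51·306 = 150.

N1* ≈ 306, N2* ≈ 150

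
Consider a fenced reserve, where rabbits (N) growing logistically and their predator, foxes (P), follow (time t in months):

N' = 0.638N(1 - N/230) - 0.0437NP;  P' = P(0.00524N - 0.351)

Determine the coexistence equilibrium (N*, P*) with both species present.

From dP/dt = 0 with P > 0: 0.00524N* = 0.351, so N* = 67.
Substitute into dN/dt = 0: 0.638(1 - 67/230) = 0.0437P*.
The bracket is 0.709, giving P* = 0.452/0.0437 = 10.3.

N* ≈ 67, P* ≈ 10.3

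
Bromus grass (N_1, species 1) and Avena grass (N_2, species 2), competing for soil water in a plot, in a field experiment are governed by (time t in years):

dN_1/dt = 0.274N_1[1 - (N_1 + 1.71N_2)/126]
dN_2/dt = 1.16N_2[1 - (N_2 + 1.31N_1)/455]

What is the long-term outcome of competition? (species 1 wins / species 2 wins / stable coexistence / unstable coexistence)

species 2 excludes species 1

Compare the nullcline intercepts: K1/α12 = 126/1.71 = 73.7 < K2 = 455; K2/α21 = 455/1.31 = 347 > K1 = 126.
Since the inequalities point opposite ways, species 2 can invade but species 1 cannot.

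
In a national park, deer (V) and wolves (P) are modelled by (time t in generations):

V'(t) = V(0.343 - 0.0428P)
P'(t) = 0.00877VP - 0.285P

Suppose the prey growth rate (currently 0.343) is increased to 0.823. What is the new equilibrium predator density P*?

At the interior fixed point, setting dV/dt = 0 with V > 0 fixes P* = (prey growth rate)/(VP coefficient) — independent of the other coefficients.
With the change, P* = 0.823/0.0428 = 19.2; it rises from 8.01.

P* ≈ 19.2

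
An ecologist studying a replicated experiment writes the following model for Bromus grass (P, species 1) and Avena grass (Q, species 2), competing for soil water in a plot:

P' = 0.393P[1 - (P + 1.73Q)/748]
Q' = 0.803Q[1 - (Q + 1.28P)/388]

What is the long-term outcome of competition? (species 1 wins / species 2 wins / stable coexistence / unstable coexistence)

Compare the nullcline intercepts: K1/α12 = 748/1.73 = 432 > K2 = 388; K2/α21 = 388/1.28 = 303 < K1 = 748.
Since the inequalities point opposite ways, species 1 can invade but species 2 cannot.

species 1 excludes species 2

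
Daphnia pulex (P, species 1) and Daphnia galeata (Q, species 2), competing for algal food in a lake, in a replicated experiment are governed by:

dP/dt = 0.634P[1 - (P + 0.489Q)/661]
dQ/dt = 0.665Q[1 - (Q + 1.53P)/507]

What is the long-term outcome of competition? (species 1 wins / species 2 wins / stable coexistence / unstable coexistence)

Compare the nullcline intercepts: K1/α12 = 661/0.489 = 1350 > K2 = 507; K2/α21 = 507/1.53 = 331 < K1 = 661.
Since the inequalities point opposite ways, species 1 can invade but species 2 cannot.

species 1 excludes species 2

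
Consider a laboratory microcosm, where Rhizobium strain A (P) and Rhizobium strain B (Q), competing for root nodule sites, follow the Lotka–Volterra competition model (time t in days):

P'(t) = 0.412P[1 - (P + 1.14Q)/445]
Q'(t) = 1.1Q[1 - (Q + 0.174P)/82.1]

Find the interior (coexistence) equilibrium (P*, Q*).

Setting both brackets to zero gives the nullclines P + 1.14Q = 445 and 0.174P + Q = 82.1.
Substituting Q = 82.1 - 0.174P into the first: P(1 - 1.14·0.174) = 445 - 1.14·82.1.
So P* = 351/0.802 = 438, and then Q* = 82.1 - 0.174·438 = 5.83.

P* ≈ 438, Q* ≈ 5.83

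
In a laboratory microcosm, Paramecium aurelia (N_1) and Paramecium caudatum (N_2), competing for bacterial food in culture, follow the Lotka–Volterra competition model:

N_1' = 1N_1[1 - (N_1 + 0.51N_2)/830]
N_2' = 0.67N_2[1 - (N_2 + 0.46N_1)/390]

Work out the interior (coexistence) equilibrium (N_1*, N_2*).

Setting both brackets to zero gives the nullclines N_1 + 0.51N_2 = 830 and 0.46N_1 + N_2 = 390.
Substituting N_2 = 390 - 0.46N_1 into the first: N_1(1 - 0.51·0.46) = 830 - 0.51·390.
So N_1* = 631/0.765 = 825, and then N_2* = 390 - 0.46·825 = 10.7.

N_1* ≈ 825, N_2* ≈ 10.7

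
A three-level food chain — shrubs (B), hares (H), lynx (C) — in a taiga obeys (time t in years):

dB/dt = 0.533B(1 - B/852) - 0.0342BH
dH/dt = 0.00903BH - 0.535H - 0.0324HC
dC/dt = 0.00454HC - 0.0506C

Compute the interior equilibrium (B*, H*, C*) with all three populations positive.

From dC/dt = 0: 0.00454H* = 0.0506, so H* = 11.1.
From dB/dt = 0: 0.533(1 - B*/852) = 0.0342·11.1, giving B* = 852·(1 - 0.715) = 243.
From dH/dt = 0: 0.00903·243 - 0.535 = 0.0324C*, so C* = 1.66/0.0324 = 51.1.

B* ≈ 243, H* ≈ 11.1, C* ≈ 51.1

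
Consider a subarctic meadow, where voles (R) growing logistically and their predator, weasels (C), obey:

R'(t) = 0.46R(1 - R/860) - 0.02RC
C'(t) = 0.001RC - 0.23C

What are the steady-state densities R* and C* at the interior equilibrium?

From dC/dt = 0 with C > 0: 0.001R* = 0.23, so R* = 230.
Substitute into dR/dt = 0: 0.46(1 - 230/860) = 0.02C*.
The bracket is 0.733, giving C* = 0.337/0.02 = 16.8.

R* ≈ 230, C* ≈ 16.8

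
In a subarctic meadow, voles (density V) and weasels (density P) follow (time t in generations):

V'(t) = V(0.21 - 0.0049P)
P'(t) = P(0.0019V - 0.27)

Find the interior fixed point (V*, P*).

V* ≈ 142, P* ≈ 42.9

Set dP/dt = 0 with P > 0: 0.0019V - 0.27 = 0, so V* = 0.27/0.0019 = 142.
Set dV/dt = 0 with V > 0: 0.21 - 0.0049P = 0, so P* = 0.21/0.0049 = 42.9.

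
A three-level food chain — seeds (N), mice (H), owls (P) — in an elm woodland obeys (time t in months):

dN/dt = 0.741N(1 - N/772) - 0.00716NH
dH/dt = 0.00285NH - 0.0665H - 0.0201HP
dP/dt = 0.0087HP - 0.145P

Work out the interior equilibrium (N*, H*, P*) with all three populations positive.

From dP/dt = 0: 0.0087H* = 0.145, so H* = 16.7.
From dN/dt = 0: 0.741(1 - N*/772) = 0.00716·16.7, giving N* = 772·(1 - 0.161) = 648.
From dH/dt = 0: 0.00285·648 - 0.0665 = 0.0201P*, so P* = 1.78/0.0201 = 88.5.

N* ≈ 648, H* ≈ 16.7, P* ≈ 88.5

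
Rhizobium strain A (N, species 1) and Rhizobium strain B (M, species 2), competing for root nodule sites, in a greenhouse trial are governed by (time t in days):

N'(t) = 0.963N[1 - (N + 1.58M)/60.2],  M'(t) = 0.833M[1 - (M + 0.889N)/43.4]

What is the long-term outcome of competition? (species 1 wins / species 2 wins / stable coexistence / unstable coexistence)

unstable coexistence (outcome depends on initial conditions)

Compare the nullcline intercepts: K1/α12 = 60.2/1.58 = 38.1 < K2 = 43.4; K2/α21 = 43.4/0.889 = 48.8 < K1 = 60.2.
Since both are reversed, neither can invade when rare; the interior point is a saddle.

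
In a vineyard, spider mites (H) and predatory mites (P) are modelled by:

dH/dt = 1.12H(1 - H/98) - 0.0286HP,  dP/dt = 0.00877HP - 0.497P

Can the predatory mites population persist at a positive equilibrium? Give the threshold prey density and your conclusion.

The predator equation gives dP/dt > 0 only when H > 0.497/0.00877 = 56.7.
Without the predator, H → K = 98. Since 98 > 56.7, the predator can invade and persist.

Threshold H = 56.7; K > 56.7, so yes, the predator persists.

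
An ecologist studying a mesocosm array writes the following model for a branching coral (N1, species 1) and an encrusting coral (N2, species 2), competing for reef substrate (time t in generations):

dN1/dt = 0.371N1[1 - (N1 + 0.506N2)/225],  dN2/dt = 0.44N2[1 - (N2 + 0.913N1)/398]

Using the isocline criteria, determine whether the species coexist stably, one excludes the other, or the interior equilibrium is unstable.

stable coexistence

Compare the nullcline intercepts: K1/α12 = 225/0.506 = 445 > K2 = 398; K2/α21 = 398/0.913 = 436 > K1 = 225.
Since both inequalities hold, each species can invade when rare, so the interior equilibrium is stable.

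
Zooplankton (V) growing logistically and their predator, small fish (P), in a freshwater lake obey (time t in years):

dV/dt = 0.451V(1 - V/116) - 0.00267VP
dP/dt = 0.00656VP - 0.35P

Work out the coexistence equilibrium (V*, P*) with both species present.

From dP/dt = 0 with P > 0: 0.00656V* = 0.35, so V* = 53.4.
Substitute into dV/dt = 0: 0.451(1 - 53.4/116) = 0.00267P*.
The bracket is 0.54, giving P* = 0.244/0.00267 = 91.2.

V* ≈ 53.4, P* ≈ 91.2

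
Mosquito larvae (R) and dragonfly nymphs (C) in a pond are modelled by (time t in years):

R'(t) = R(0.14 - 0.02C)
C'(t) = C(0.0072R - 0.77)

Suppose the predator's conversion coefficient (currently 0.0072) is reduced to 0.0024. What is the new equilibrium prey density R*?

R* ≈ 321

At the interior fixed point, setting dC/dt = 0 with C > 0 fixes R* = (predator death rate)/(RC coefficient) — independent of the other coefficients.
With the change, R* = 0.77/0.0024 = 321; it rises from 107.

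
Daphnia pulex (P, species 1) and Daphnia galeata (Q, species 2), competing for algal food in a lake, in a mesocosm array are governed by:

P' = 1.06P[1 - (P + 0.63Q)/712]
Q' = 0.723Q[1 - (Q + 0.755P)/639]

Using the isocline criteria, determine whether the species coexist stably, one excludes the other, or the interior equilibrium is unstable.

Compare the nullcline intercepts: K1/α12 = 712/0.63 = 1130 > K2 = 639; K2/α21 = 639/0.755 = 846 > K1 = 712.
Since both inequalities hold, each species can invade when rare, so the interior equilibrium is stable.

stable coexistence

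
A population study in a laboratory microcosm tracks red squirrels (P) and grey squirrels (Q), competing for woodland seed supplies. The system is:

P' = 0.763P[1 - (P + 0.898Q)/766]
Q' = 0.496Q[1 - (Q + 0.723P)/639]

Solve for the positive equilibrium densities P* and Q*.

Setting both brackets to zero gives the nullclines P + 0.898Q = 766 and 0.723P + Q = 639.
Substituting Q = 639 - 0.723P into the first: P(1 - 0.898·0.723) = 766 - 0.898·639.
So P* = 192/0.351 = 548, and then Q* = 639 - 0.723·548 = 243.

P* ≈ 548, Q* ≈ 243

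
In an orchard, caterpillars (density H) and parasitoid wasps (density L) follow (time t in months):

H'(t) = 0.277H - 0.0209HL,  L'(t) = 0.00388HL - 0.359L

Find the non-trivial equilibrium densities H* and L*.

Set dL/dt = 0 with L > 0: 0.00388H - 0.359 = 0, so H* = 0.359/0.00388 = 92.5.
Set dH/dt = 0 with H > 0: 0.277 - 0.0209L = 0, so L* = 0.277/0.0209 = 13.3.

H* ≈ 92.5, L* ≈ 13.3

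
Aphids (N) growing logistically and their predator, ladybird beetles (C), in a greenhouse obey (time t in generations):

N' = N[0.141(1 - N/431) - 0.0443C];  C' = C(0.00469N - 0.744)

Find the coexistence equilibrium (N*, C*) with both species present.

N* ≈ 159, C* ≈ 2.01

From dC/dt = 0 with C > 0: 0.00469N* = 0.744, so N* = 159.
Substitute into dN/dt = 0: 0.141(1 - 159/431) = 0.0443C*.
The bracket is 0.632, giving C* = 0.0891/0.0443 = 2.01.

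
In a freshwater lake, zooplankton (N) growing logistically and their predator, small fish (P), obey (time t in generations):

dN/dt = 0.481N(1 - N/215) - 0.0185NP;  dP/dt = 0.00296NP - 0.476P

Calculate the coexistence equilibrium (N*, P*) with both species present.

N* ≈ 161, P* ≈ 6.55

From dP/dt = 0 with P > 0: 0.00296N* = 0.476, so N* = 161.
Substitute into dN/dt = 0: 0.481(1 - 161/215) = 0.0185P*.
The bracket is 0.252, giving P* = 0.121/0.0185 = 6.55.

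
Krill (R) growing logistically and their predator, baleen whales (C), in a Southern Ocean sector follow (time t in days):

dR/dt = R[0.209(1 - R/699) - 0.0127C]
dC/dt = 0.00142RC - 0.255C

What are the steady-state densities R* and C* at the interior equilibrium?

R* ≈ 180, C* ≈ 12.2

From dC/dt = 0 with C > 0: 0.00142R* = 0.255, so R* = 180.
Substitute into dR/dt = 0: 0.209(1 - 180/699) = 0.0127C*.
The bracket is 0.743, giving C* = 0.155/0.0127 = 12.2.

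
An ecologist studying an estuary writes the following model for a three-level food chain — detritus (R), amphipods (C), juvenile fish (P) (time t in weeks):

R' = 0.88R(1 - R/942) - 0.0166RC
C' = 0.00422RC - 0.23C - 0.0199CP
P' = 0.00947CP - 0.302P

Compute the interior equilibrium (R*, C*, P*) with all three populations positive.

From dP/dt = 0: 0.00947C* = 0.302, so C* = 31.9.
From dR/dt = 0: 0.88(1 - R*/942) = 0.0166·31.9, giving R* = 942·(1 - 0.602) = 375.
From dC/dt = 0: 0.00422·375 - 0.23 = 0.0199P*, so P* = 1.35/0.0199 = 68.

R* ≈ 375, C* ≈ 31.9, P* ≈ 68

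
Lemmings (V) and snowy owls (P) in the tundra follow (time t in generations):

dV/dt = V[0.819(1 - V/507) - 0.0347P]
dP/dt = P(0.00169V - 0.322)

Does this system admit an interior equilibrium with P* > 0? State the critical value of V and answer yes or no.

Threshold V = 191; K > 191, so yes, the predator persists.

The predator equation gives dP/dt > 0 only when V > 0.322/0.00169 = 191.
Without the predator, V → K = 507. Since 507 > 191, the predator can invade and persist.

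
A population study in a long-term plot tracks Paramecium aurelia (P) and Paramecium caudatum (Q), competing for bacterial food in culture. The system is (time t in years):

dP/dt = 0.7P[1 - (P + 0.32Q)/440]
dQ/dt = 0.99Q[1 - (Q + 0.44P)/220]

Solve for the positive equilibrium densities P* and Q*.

P* ≈ 430, Q* ≈ 30.7

Setting both brackets to zero gives the nullclines P + 0.32Q = 440 and 0.44P + Q = 220.
Substituting Q = 220 - 0.44P into the first: P(1 - 0.32·0.44) = 440 - 0.32·220.
So P* = 370/0.859 = 430, and then Q* = 220 - 0.44·430 = 30.7.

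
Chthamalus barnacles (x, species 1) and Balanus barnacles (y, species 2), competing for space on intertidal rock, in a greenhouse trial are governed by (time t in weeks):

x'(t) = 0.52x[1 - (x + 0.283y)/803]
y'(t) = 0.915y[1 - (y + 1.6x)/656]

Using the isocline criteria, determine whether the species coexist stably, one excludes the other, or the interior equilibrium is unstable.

Compare the nullcline intercepts: K1/α12 = 803/0.283 = 2840 > K2 = 656; K2/α21 = 656/1.6 = 410 < K1 = 803.
Since the inequalities point opposite ways, species 1 can invade but species 2 cannot.

species 1 excludes species 2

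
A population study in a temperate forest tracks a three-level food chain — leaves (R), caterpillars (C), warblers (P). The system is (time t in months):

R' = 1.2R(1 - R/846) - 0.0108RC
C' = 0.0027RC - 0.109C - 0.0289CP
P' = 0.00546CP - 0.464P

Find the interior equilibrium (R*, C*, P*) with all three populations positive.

From dP/dt = 0: 0.00546C* = 0.464, so C* = 85.
From dR/dt = 0: 1.2(1 - R*/846) = 0.0108·85, giving R* = 846·(1 - 0.765) = 199.
From dC/dt = 0: 0.0027·199 - 0.109 = 0.0289P*, so P* = 0.428/0.0289 = 14.8.

R* ≈ 199, C* ≈ 85, P* ≈ 14.8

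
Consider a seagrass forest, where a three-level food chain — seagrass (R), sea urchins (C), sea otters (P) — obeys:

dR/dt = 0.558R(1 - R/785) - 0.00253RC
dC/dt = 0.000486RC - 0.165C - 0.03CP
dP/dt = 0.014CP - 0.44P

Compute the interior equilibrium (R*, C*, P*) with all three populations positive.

From dP/dt = 0: 0.014C* = 0.44, so C* = 31.4.
From dR/dt = 0: 0.558(1 - R*/785) = 0.00253·31.4, giving R* = 785·(1 - 0.142) = 673.
From dC/dt = 0: 0.000486·673 - 0.165 = 0.03P*, so P* = 0.162/0.03 = 5.4.

R* ≈ 673, C* ≈ 31.4, P* ≈ 5.4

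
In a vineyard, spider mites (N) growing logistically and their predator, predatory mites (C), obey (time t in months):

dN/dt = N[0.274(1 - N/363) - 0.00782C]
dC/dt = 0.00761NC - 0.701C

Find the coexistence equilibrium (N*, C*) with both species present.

N* ≈ 92.1, C* ≈ 26.1

From dC/dt = 0 with C > 0: 0.00761N* = 0.701, so N* = 92.1.
Substitute into dN/dt = 0: 0.274(1 - 92.1/363) = 0.00782C*.
The bracket is 0.746, giving C* = 0.204/0.00782 = 26.1.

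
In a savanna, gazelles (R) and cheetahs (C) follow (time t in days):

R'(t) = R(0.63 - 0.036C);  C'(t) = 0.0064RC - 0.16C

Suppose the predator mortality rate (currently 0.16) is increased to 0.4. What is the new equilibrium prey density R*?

R* ≈ 62.5

At the interior fixed point, setting dC/dt = 0 with C > 0 fixes R* = (predator death rate)/(RC coefficient) — independent of the other coefficients.
With the change, R* = 0.4/0.0064 = 62.5; it rises from 25.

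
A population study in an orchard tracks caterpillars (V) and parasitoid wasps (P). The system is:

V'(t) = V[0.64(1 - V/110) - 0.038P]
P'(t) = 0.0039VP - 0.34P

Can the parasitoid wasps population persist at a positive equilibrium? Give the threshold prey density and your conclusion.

Threshold V = 87.2; K > 87.2, so yes, the predator persists.

The predator equation gives dP/dt > 0 only when V > 0.34/0.0039 = 87.2.
Without the predator, V → K = 110. Since 110 > 87.2, the predator can invade and persist.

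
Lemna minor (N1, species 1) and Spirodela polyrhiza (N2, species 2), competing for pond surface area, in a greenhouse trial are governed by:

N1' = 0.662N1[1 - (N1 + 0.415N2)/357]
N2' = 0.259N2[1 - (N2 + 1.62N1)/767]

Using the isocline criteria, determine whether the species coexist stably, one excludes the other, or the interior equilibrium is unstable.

Compare the nullcline intercepts: K1/α12 = 357/0.415 = 860 > K2 = 767; K2/α21 = 767/1.62 = 473 > K1 = 357.
Since both inequalities hold, each species can invade when rare, so the interior equilibrium is stable.

stable coexistence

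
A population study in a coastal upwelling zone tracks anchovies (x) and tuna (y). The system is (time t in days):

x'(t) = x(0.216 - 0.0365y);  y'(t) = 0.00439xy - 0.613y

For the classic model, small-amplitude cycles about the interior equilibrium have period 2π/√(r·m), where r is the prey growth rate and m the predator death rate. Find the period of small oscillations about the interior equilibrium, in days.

Here r = 0.216 and m = 0.613, so r·m = 0.132.
ω = √0.132 = 0.364 per day, hence T = 2π/ω ≈ 17.3 days.

T ≈ 17.3 days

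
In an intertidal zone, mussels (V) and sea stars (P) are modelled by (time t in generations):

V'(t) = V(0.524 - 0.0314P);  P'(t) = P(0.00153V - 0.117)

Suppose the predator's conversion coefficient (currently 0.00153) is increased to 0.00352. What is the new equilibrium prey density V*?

At the interior fixed point, setting dP/dt = 0 with P > 0 fixes V* = (predator death rate)/(VP coefficient) — independent of the other coefficients.
With the change, V* = 0.117/0.00352 = 33.2; it falls from 76.5.

V* ≈ 33.2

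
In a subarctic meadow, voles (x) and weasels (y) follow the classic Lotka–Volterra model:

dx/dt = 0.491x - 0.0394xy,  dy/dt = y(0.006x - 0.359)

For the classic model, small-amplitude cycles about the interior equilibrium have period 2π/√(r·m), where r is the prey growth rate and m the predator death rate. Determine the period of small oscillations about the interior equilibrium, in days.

T ≈ 15 days

Here r = 0.491 and m = 0.359, so r·m = 0.176.
ω = √0.176 = 0.42 per day, hence T = 2π/ω ≈ 15 days.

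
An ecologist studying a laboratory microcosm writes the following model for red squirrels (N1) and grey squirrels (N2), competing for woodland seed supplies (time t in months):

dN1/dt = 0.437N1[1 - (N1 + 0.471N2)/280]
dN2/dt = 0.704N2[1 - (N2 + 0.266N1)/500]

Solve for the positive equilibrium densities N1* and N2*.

Setting both brackets to zero gives the nullclines N1 + 0.471N2 = 280 and 0.266N1 + N2 = 500.
Substituting N2 = 500 - 0.266N1 into the first: N1(1 - 0.471·0.266) = 280 - 0.471·500.
So N1* = 44.5/0.875 = 50.9, and then N2* = 500 - 0.266·50.9 = 486.

N1* ≈ 50.9, N2* ≈ 486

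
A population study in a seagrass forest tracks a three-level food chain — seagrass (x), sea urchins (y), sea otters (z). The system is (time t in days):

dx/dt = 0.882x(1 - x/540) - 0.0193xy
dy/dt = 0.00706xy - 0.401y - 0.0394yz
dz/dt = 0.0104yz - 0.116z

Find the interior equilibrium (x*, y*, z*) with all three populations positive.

x* ≈ 408, y* ≈ 11.2, z* ≈ 63

From dz/dt = 0: 0.0104y* = 0.116, so y* = 11.2.
From dx/dt = 0: 0.882(1 - x*/540) = 0.0193·11.2, giving x* = 540·(1 - 0.244) = 408.
From dy/dt = 0: 0.00706·408 - 0.401 = 0.0394z*, so z* = 2.48/0.0394 = 63.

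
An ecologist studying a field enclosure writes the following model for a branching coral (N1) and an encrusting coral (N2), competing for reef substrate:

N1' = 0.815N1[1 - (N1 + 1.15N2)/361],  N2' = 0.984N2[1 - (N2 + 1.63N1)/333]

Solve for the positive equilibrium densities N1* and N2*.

Setting both brackets to zero gives the nullclines N1 + 1.15N2 = 361 and 1.63N1 + N2 = 333.
Substituting N2 = 333 - 1.63N1 into the first: N1(1 - 1.15·1.63) = 361 - 1.15·333.
So N1* = -21.9/-0.874 = 25.1, and then N2* = 333 - 1.63·25.1 = 292.

N1* ≈ 25.1, N2* ≈ 292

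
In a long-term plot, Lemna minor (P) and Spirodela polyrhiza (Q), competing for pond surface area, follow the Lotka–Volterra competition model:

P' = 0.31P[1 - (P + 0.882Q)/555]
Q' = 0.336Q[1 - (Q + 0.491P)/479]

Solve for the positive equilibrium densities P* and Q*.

P* ≈ 234, Q* ≈ 364

Setting both brackets to zero gives the nullclines P + 0.882Q = 555 and 0.491P + Q = 479.
Substituting Q = 479 - 0.491P into the first: P(1 - 0.882·0.491) = 555 - 0.882·479.
So P* = 133/0.567 = 234, and then Q* = 479 - 0.491·234 = 364.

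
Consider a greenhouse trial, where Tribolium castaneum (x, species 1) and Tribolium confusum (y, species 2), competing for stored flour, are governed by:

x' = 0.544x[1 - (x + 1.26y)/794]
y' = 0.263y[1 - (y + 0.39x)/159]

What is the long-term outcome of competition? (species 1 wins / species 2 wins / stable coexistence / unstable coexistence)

Compare the nullcline intercepts: K1/α12 = 794/1.26 = 630 > K2 = 159; K2/α21 = 159/0.39 = 408 < K1 = 794.
Since the inequalities point opposite ways, species 1 can invade but species 2 cannot.

species 1 excludes species 2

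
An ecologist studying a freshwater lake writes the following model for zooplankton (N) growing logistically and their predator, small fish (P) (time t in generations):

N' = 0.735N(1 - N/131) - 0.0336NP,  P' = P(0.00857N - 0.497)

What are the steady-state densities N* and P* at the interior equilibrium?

N* ≈ 58, P* ≈ 12.2

From dP/dt = 0 with P > 0: 0.00857N* = 0.497, so N* = 58.
Substitute into dN/dt = 0: 0.735(1 - 58/131) = 0.0336P*.
The bracket is 0.557, giving P* = 0.41/0.0336 = 12.2.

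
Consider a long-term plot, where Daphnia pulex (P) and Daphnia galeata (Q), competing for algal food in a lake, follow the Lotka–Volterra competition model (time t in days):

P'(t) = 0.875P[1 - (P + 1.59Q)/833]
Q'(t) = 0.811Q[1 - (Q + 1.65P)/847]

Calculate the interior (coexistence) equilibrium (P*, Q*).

P* ≈ 316, Q* ≈ 325

Setting both brackets to zero gives the nullclines P + 1.59Q = 833 and 1.65P + Q = 847.
Substituting Q = 847 - 1.65P into the first: P(1 - 1.59·1.65) = 833 - 1.59·847.
So P* = -514/-1.62 = 316, and then Q* = 847 - 1.65·316 = 325.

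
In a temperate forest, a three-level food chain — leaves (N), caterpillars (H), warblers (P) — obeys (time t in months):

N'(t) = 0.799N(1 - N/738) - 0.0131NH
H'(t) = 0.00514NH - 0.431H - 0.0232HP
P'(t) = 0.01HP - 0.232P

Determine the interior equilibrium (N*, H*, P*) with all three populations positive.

From dP/dt = 0: 0.01H* = 0.232, so H* = 23.2.
From dN/dt = 0: 0.799(1 - N*/738) = 0.0131·23.2, giving N* = 738·(1 - 0.38) = 457.
From dH/dt = 0: 0.00514·457 - 0.431 = 0.0232P*, so P* = 1.92/0.0232 = 82.7.

N* ≈ 457, H* ≈ 23.2, P* ≈ 82.7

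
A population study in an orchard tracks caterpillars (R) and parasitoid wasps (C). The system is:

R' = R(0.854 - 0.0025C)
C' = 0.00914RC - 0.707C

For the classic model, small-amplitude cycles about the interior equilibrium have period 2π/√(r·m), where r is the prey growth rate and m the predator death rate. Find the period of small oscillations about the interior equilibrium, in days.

Here r = 0.854 and m = 0.707, so r·m = 0.604.
ω = √0.604 = 0.777 per day, hence T = 2π/ω ≈ 8.09 days.

T ≈ 8.09 days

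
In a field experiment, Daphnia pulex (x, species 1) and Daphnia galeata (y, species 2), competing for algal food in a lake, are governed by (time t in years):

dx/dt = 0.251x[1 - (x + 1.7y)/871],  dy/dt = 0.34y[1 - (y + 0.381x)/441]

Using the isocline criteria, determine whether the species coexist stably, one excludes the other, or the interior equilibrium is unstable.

Compare the nullcline intercepts: K1/α12 = 871/1.7 = 512 > K2 = 441; K2/α21 = 441/0.381 = 1160 > K1 = 871.
Since both inequalities hold, each species can invade when rare, so the interior equilibrium is stable.

stable coexistence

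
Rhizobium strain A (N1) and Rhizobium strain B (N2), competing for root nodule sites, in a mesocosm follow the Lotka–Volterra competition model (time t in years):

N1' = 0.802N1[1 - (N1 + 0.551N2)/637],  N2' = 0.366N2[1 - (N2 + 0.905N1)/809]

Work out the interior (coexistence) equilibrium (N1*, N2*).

Setting both brackets to zero gives the nullclines N1 + 0.551N2 = 637 and 0.905N1 + N2 = 809.
Substituting N2 = 809 - 0.905N1 into the first: N1(1 - 0.551·0.905) = 637 - 0.551·809.
So N1* = 191/0.501 = 381, and then N2* = 809 - 0.905·381 = 464.

N1* ≈ 381, N2* ≈ 464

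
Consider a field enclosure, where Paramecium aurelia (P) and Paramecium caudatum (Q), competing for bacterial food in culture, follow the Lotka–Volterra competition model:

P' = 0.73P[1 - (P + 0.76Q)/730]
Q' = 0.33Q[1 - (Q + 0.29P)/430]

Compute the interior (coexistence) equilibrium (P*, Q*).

Setting both brackets to zero gives the nullclines P + 0.76Q = 730 and 0.29P + Q = 430.
Substituting Q = 430 - 0.29P into the first: P(1 - 0.76·0.29) = 730 - 0.76·430.
So P* = 403/0.78 = 517, and then Q* = 430 - 0.29·517 = 280.

P* ≈ 517, Q* ≈ 280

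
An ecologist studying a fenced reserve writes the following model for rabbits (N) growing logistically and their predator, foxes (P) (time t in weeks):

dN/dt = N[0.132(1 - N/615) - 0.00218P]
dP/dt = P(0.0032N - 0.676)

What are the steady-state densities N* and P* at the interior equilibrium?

From dP/dt = 0 with P > 0: 0.0032N* = 0.676, so N* = 211.
Substitute into dN/dt = 0: 0.132(1 - 211/615) = 0.00218P*.
The bracket is 0.657, giving P* = 0.0867/0.00218 = 39.8.

N* ≈ 211, P* ≈ 39.8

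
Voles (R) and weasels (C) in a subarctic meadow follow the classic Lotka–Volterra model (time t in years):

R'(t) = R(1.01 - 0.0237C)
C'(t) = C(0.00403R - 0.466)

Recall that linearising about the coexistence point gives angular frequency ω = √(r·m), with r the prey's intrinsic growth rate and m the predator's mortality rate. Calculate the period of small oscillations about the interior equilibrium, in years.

Here r = 1.01 and m = 0.466, so r·m = 0.471.
ω = √0.471 = 0.686 per year, hence T = 2π/ω ≈ 9.16 years.

T ≈ 9.16 years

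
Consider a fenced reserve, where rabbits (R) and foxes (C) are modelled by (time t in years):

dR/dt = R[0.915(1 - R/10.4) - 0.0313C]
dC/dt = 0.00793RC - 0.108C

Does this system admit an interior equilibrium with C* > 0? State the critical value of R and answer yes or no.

Threshold R = 13.6; K < 13.6, so no, the predator goes extinct.

The predator equation gives dC/dt > 0 only when R > 0.108/0.00793 = 13.6.
Without the predator, R → K = 10.4. Since 10.4 < 13.6, the predator cannot invade.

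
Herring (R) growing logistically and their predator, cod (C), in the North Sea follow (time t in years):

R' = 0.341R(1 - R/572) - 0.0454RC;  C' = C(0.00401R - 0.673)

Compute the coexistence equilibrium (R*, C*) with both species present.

From dC/dt = 0 with C > 0: 0.00401R* = 0.673, so R* = 168.
Substitute into dR/dt = 0: 0.341(1 - 168/572) = 0.0454C*.
The bracket is 0.707, giving C* = 0.241/0.0454 = 5.31.

R* ≈ 168, C* ≈ 5.31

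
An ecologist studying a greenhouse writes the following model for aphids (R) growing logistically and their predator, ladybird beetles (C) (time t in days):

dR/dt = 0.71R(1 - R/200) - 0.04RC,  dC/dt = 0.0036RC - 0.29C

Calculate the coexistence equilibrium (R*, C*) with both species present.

R* ≈ 80.6, C* ≈ 10.6

From dC/dt = 0 with C > 0: 0.0036R* = 0.29, so R* = 80.6.
Substitute into dR/dt = 0: 0.71(1 - 80.6/200) = 0.04C*.
The bracket is 0.597, giving C* = 0.424/0.04 = 10.6.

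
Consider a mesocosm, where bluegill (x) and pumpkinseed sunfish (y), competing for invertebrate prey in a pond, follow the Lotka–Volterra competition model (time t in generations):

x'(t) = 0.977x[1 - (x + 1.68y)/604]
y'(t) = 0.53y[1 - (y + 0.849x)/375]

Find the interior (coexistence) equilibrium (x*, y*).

Setting both brackets to zero gives the nullclines x + 1.68y = 604 and 0.849x + y = 375.
Substituting y = 375 - 0.849x into the first: x(1 - 1.68·0.849) = 604 - 1.68·375.
So x* = -26/-0.426 = 61, and then y* = 375 - 0.849·61 = 323.

x* ≈ 61, y* ≈ 323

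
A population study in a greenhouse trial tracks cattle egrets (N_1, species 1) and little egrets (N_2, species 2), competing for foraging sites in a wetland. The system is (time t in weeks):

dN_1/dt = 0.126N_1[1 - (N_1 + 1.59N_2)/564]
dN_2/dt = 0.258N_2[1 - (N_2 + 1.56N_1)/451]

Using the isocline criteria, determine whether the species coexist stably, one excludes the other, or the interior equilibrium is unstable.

unstable coexistence (outcome depends on initial conditions)

Compare the nullcline intercepts: K1/α12 = 564/1.59 = 355 < K2 = 451; K2/α21 = 451/1.56 = 289 < K1 = 564.
Since both are reversed, neither can invade when rare; the interior point is a saddle.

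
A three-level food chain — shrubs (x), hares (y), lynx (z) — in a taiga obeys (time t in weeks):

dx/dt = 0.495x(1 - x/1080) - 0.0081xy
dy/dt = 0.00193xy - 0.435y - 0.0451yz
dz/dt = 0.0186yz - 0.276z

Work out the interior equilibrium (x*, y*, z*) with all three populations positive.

x* ≈ 818, y* ≈ 14.8, z* ≈ 25.3

From dz/dt = 0: 0.0186y* = 0.276, so y* = 14.8.
From dx/dt = 0: 0.495(1 - x*/1080) = 0.0081·14.8, giving x* = 1080·(1 - 0.243) = 818.
From dy/dt = 0: 0.00193·818 - 0.435 = 0.0451z*, so z* = 1.14/0.0451 = 25.3.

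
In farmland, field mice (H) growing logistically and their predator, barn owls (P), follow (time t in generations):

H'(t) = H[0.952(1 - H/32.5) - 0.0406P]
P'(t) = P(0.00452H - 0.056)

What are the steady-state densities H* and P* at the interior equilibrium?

From dP/dt = 0 with P > 0: 0.00452H* = 0.056, so H* = 12.4.
Substitute into dH/dt = 0: 0.952(1 - 12.4/32.5) = 0.0406P*.
The bracket is 0.619, giving P* = 0.589/0.0406 = 14.5.

H* ≈ 12.4, P* ≈ 14.5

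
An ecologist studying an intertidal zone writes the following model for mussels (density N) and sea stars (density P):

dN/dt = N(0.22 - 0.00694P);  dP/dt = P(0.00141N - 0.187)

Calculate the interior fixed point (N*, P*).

N* ≈ 133, P* ≈ 31.7

Set dP/dt = 0 with P > 0: 0.00141N - 0.187 = 0, so N* = 0.187/0.00141 = 133.
Set dN/dt = 0 with N > 0: 0.22 - 0.00694P = 0, so P* = 0.22/0.00694 = 31.7.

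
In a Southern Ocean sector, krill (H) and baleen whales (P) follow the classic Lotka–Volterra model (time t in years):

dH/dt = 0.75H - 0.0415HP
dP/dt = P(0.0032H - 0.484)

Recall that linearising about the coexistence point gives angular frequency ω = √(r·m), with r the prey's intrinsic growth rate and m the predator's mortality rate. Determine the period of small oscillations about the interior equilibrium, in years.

Here r = 0.75 and m = 0.484, so r·m = 0.363.
ω = √0.363 = 0.602 per year, hence T = 2π/ω ≈ 10.4 years.

T ≈ 10.4 years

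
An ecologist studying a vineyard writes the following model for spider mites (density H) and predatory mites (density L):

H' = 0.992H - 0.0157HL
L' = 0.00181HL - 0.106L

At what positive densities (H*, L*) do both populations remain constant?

H* ≈ 58.6, L* ≈ 63.2

Set dL/dt = 0 with L > 0: 0.00181H - 0.106 = 0, so H* = 0.106/0.00181 = 58.6.
Set dH/dt = 0 with H > 0: 0.992 - 0.0157L = 0, so L* = 0.992/0.0157 = 63.2.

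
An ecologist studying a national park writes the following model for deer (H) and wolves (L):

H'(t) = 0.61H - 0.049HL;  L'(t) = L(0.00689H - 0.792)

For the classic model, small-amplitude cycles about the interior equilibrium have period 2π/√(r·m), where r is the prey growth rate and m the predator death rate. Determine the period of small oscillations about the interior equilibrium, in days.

T ≈ 9.04 days

Here r = 0.61 and m = 0.792, so r·m = 0.483.
ω = √0.483 = 0.695 per day, hence T = 2π/ω ≈ 9.04 days.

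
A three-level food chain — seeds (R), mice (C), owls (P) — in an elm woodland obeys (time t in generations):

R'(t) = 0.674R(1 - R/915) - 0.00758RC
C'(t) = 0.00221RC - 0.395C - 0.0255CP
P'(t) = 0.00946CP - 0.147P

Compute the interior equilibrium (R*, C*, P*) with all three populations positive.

From dP/dt = 0: 0.00946C* = 0.147, so C* = 15.5.
From dR/dt = 0: 0.674(1 - R*/915) = 0.00758·15.5, giving R* = 915·(1 - 0.175) = 755.
From dC/dt = 0: 0.00221·755 - 0.395 = 0.0255P*, so P* = 1.27/0.0255 = 50.

R* ≈ 755, C* ≈ 15.5, P* ≈ 50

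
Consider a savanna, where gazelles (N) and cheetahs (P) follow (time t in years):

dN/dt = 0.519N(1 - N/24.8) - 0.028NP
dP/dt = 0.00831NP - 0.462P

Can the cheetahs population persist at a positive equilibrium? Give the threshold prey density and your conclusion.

The predator equation gives dP/dt > 0 only when N > 0.462/0.00831 = 55.6.
Without the predator, N → K = 24.8. Since 24.8 < 55.6, the predator cannot invade.

Threshold N = 55.6; K < 55.6, so no, the predator goes extinct.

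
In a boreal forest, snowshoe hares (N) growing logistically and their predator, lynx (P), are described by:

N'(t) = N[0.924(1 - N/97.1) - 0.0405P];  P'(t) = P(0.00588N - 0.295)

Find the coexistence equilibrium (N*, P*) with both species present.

From dP/dt = 0 with P > 0: 0.00588N* = 0.295, so N* = 50.2.
Substitute into dN/dt = 0: 0.924(1 - 50.2/97.1) = 0.0405P*.
The bracket is 0.483, giving P* = 0.447/0.0405 = 11.

N* ≈ 50.2, P* ≈ 11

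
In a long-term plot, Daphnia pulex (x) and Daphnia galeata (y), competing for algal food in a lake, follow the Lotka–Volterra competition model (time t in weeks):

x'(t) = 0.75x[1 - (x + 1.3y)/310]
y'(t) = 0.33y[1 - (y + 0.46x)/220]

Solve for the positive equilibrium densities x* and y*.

x* ≈ 59.7, y* ≈ 193

Setting both brackets to zero gives the nullclines x + 1.3y = 310 and 0.46x + y = 220.
Substituting y = 220 - 0.46x into the first: x(1 - 1.3·0.46) = 310 - 1.3·220.
So x* = 24/0.402 = 59.7, and then y* = 220 - 0.46·59.7 = 193.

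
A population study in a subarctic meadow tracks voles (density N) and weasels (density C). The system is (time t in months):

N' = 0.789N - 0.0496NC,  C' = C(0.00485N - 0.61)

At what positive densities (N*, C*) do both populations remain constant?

Set dC/dt = 0 with C > 0: 0.00485N - 0.61 = 0, so N* = 0.61/0.00485 = 126.
Set dN/dt = 0 with N > 0: 0.789 - 0.0496C = 0, so C* = 0.789/0.0496 = 15.9.

N* ≈ 126, C* ≈ 15.9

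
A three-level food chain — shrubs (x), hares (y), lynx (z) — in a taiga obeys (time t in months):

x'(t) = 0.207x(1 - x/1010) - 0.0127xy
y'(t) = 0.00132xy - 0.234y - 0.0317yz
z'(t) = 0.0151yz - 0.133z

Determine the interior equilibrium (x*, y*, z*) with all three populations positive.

x* ≈ 464, y* ≈ 8.81, z* ≈ 11.9

From dz/dt = 0: 0.0151y* = 0.133, so y* = 8.81.
From dx/dt = 0: 0.207(1 - x*/1010) = 0.0127·8.81, giving x* = 1010·(1 - 0.54) = 464.
From dy/dt = 0: 0.00132·464 - 0.234 = 0.0317z*, so z* = 0.379/0.0317 = 11.9.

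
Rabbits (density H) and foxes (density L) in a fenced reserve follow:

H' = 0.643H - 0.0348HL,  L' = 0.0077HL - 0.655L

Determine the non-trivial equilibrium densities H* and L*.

Set dL/dt = 0 with L > 0: 0.0077H - 0.655 = 0, so H* = 0.655/0.0077 = 85.1.
Set dH/dt = 0 with H > 0: 0.643 - 0.0348L = 0, so L* = 0.643/0.0348 = 18.5.

H* ≈ 85.1, L* ≈ 18.5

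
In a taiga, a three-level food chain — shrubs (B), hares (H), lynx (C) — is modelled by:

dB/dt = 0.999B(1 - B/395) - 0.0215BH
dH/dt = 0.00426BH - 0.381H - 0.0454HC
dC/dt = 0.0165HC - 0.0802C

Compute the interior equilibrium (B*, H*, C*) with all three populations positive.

B* ≈ 354, H* ≈ 4.86, C* ≈ 24.8

From dC/dt = 0: 0.0165H* = 0.0802, so H* = 4.86.
From dB/dt = 0: 0.999(1 - B*/395) = 0.0215·4.86, giving B* = 395·(1 - 0.105) = 354.
From dH/dt = 0: 0.00426·354 - 0.381 = 0.0454C*, so C* = 1.13/0.0454 = 24.8.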